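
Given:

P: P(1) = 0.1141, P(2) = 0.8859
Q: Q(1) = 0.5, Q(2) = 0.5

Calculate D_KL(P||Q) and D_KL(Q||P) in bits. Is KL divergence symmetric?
D_KL(P||Q) = 0.4878 bits, D_KL(Q||P) = 0.6532 bits. No, KL divergence is not symmetric.

D_KL(P||Q) = Σ P(x) log₂(P(x)/Q(x))

Computing term by term:
  P(1)·log₂(P(1)/Q(1)) = 0.1141·log₂(0.1141/0.5) = -0.24322
  P(2)·log₂(P(2)/Q(2)) = 0.8859·log₂(0.8859/0.5) = 0.73106

D_KL(P||Q) = -0.24322 + 0.73106 = 0.48784 ≈ 0.4878 bits

D_KL(Q||P) = Σ Q(x) log₂(Q(x)/P(x))

Computing term by term:
  Q(1)·log₂(Q(1)/P(1)) = 0.5·log₂(0.5/0.1141) = 1.06581
  Q(2)·log₂(Q(2)/P(2)) = 0.5·log₂(0.5/0.8859) = -0.41261

D_KL(Q||P) = 1.06581 - 0.41261 = 0.65320 ≈ 0.6532 bits

These are NOT equal (difference: 0.1654 bits). KL divergence is asymmetric: D_KL(P||Q) ≠ D_KL(Q||P) in general.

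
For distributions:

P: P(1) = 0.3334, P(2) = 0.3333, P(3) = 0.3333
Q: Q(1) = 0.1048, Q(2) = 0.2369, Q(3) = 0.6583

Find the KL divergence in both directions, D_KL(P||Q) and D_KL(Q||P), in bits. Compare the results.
D_KL(P||Q) = 0.3935 bits, D_KL(Q||P) = 0.3547 bits. D_KL(P||Q) is larger than D_KL(Q||P) by 0.0388 bits; the two directions differ.

D_KL(P||Q) = Σ P(x) log₂(P(x)/Q(x))

Computing term by term:
  P(1)·log₂(P(1)/Q(1)) = 0.3334·log₂(0.3334/0.1048) = 0.55665
  P(2)·log₂(P(2)/Q(2)) = 0.3333·log₂(0.3333/0.2369) = 0.16416
  P(3)·log₂(P(3)/Q(3)) = 0.3333·log₂(0.3333/0.6583) = -0.32728

D_KL(P||Q) = 0.55665 + 0.16416 - 0.32728 = 0.39353 ≈ 0.3935 bits

D_KL(Q||P) = Σ Q(x) log₂(Q(x)/P(x))

Computing term by term:
  Q(1)·log₂(Q(1)/P(1)) = 0.1048·log₂(0.1048/0.3334) = -0.17498
  Q(2)·log₂(Q(2)/P(2)) = 0.2369·log₂(0.2369/0.3333) = -0.11668
  Q(3)·log₂(Q(3)/P(3)) = 0.6583·log₂(0.6583/0.3333) = 0.64640

D_KL(Q||P) = -0.17498 - 0.11668 + 0.64640 = 0.35474 ≈ 0.3547 bits

These are NOT equal (difference: 0.0388 bits). KL divergence is asymmetric: D_KL(P||Q) ≠ D_KL(Q||P) in general.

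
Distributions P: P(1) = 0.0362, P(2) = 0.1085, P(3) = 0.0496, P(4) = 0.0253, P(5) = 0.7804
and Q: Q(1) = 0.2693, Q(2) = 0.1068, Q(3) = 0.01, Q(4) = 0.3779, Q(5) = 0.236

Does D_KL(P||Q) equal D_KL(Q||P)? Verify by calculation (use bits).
D_KL(P||Q) = 1.2601 bits, D_KL(Q||P) = 1.8210 bits. No — D_KL(P||Q) ≠ D_KL(Q||P) for this pair.

D_KL(P||Q) = Σ P(x) log₂(P(x)/Q(x))

Computing term by term:
  P(1)·log₂(P(1)/Q(1)) = 0.0362·log₂(0.0362/0.2693) = -0.10480
  P(2)·log₂(P(2)/Q(2)) = 0.1085·log₂(0.1085/0.1068) = 0.00247
  P(3)·log₂(P(3)/Q(3)) = 0.0496·log₂(0.0496/0.01) = 0.11459
  P(4)·log₂(P(4)/Q(4)) = 0.0253·log₂(0.0253/0.3779) = -0.09869
  P(5)·log₂(P(5)/Q(5)) = 0.7804·log₂(0.7804/0.236) = 1.34652

D_KL(P||Q) = -0.10480 + 0.00247 + 0.11459 - 0.09869 + 1.34652 = 1.26009 ≈ 1.2601 bits

D_KL(Q||P) = Σ Q(x) log₂(Q(x)/P(x))

Computing term by term:
  Q(1)·log₂(Q(1)/P(1)) = 0.2693·log₂(0.2693/0.0362) = 0.77966
  Q(2)·log₂(Q(2)/P(2)) = 0.1068·log₂(0.1068/0.1085) = -0.00243
  Q(3)·log₂(Q(3)/P(3)) = 0.01·log₂(0.01/0.0496) = -0.02310
  Q(4)·log₂(Q(4)/P(4)) = 0.3779·log₂(0.3779/0.0253) = 1.47411
  Q(5)·log₂(Q(5)/P(5)) = 0.236·log₂(0.236/0.7804) = -0.40720

D_KL(Q||P) = 0.77966 - 0.00243 - 0.02310 + 1.47411 - 0.40720 = 1.82104 ≈ 1.8210 bits

These are NOT equal (difference: 0.5609 bits). KL divergence is asymmetric: D_KL(P||Q) ≠ D_KL(Q||P) in general.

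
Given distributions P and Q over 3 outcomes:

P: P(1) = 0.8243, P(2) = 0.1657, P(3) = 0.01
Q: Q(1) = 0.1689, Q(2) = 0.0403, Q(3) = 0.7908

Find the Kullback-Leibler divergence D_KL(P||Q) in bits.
2.1601 bits

D_KL(P||Q) = Σ P(x) log₂(P(x)/Q(x))

Computing term by term:
  P(1)·log₂(P(1)/Q(1)) = 0.8243·log₂(0.8243/0.1689) = 1.88517
  P(2)·log₂(P(2)/Q(2)) = 0.1657·log₂(0.1657/0.0403) = 0.33798
  P(3)·log₂(P(3)/Q(3)) = 0.01·log₂(0.01/0.7908) = -0.06305

D_KL(P||Q) = 1.88517 + 0.33798 - 0.06305 = 2.16010 ≈ 2.1601 bits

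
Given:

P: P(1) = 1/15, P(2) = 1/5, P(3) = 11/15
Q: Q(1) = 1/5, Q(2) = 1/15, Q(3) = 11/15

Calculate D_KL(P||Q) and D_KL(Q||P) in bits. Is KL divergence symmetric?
D_KL(P||Q) = 0.2113 bits, D_KL(Q||P) = 0.2113 bits. The two values coincide for this particular pair, but no — KL divergence is not symmetric in general.

D_KL(P||Q) = Σ P(x) log₂(P(x)/Q(x))

Computing term by term:
  P(1)·log₂(P(1)/Q(1)) = (1/15)·log₂((1/15)/(1/5)) = -0.10566
  P(2)·log₂(P(2)/Q(2)) = (1/5)·log₂((1/5)/(1/15)) = 0.31699
  P(3)·log₂(P(3)/Q(3)) = (11/15)·log₂((11/15)/(11/15)) = 0.00000

D_KL(P||Q) = -0.10566 + 0.31699 + 0.00000 = 0.21133 ≈ 0.2113 bits

D_KL(Q||P) = Σ Q(x) log₂(Q(x)/P(x))

Computing term by term:
  Q(1)·log₂(Q(1)/P(1)) = (1/5)·log₂((1/5)/(1/15)) = 0.31699
  Q(2)·log₂(Q(2)/P(2)) = (1/15)·log₂((1/15)/(1/5)) = -0.10566
  Q(3)·log₂(Q(3)/P(3)) = (11/15)·log₂((11/15)/(11/15)) = 0.00000

D_KL(Q||P) = 0.31699 - 0.10566 + 0.00000 = 0.21133 ≈ 0.2113 bits

These ARE equal here. Q is P with outcomes relabeled (Q(1) = P(2), Q(2) = P(1)) by a relabeling that is its own inverse, so the two sums contain exactly the same terms in a different order. This is a special case — KL divergence is not symmetric in general: D_KL(P||Q) ≠ D_KL(Q||P) for most P, Q.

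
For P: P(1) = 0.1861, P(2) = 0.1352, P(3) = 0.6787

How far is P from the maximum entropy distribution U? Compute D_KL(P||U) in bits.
0.3637 bits

U(i) = 1/3 for all i

D_KL(P||U) = Σ P(x) log₂(P(x) / (1/3))
           = Σ P(x) log₂(P(x)) + log₂(3)
           = log₂(3) - H(P)

H(P) = -Σ P(x) log₂(P(x)):
  -P(1)·log₂(P(1)) = -(0.1861)·log₂(0.1861) = 0.45145
  -P(2)·log₂(P(2)) = -(0.1352)·log₂(0.1352) = 0.39030
  -P(3)·log₂(P(3)) = -(0.6787)·log₂(0.6787) = 0.37950
H(P) = 0.45145 + 0.39030 + 0.37950 = 1.22125 bits

log₂(3) = 1.58496 bits

D_KL(P||U) = 1.58496 - 1.22125 = 0.36371 ≈ 0.3637 bits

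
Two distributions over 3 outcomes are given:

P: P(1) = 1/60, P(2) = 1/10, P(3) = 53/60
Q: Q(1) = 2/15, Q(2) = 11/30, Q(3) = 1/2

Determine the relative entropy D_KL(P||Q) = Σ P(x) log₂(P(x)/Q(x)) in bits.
0.4878 bits

D_KL(P||Q) = Σ P(x) log₂(P(x)/Q(x))

Computing term by term:
  P(1)·log₂(P(1)/Q(1)) = (1/60)·log₂((1/60)/(2/15)) = -0.05000
  P(2)·log₂(P(2)/Q(2)) = (1/10)·log₂((1/10)/(11/30)) = -0.18745
  P(3)·log₂(P(3)/Q(3)) = (53/60)·log₂((53/60)/(1/2)) = 0.72524

D_KL(P||Q) = -0.05000 - 0.18745 + 0.72524 = 0.48779 ≈ 0.4878 bits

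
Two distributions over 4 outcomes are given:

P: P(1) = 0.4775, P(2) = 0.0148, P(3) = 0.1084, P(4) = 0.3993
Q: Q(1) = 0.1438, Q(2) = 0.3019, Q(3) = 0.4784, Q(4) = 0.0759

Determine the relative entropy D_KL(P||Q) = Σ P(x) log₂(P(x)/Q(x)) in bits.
1.4866 bits

D_KL(P||Q) = Σ P(x) log₂(P(x)/Q(x))

Computing term by term:
  P(1)·log₂(P(1)/Q(1)) = 0.4775·log₂(0.4775/0.1438) = 0.82676
  P(2)·log₂(P(2)/Q(2)) = 0.0148·log₂(0.0148/0.3019) = -0.06439
  P(3)·log₂(P(3)/Q(3)) = 0.1084·log₂(0.1084/0.4784) = -0.23218
  P(4)·log₂(P(4)/Q(4)) = 0.3993·log₂(0.3993/0.0759) = 0.95644

D_KL(P||Q) = 0.82676 - 0.06439 - 0.23218 + 0.95644 = 1.48663 ≈ 1.4866 bits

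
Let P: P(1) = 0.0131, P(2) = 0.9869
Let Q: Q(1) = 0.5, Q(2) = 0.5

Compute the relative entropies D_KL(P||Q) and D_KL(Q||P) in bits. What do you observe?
D_KL(P||Q) = 0.8993 bits, D_KL(Q||P) = 2.1367 bits. The two directions give different values (D_KL(Q||P) exceeds D_KL(P||Q) by 1.2374 bits): KL divergence is asymmetric.

D_KL(P||Q) = Σ P(x) log₂(P(x)/Q(x))

Computing term by term:
  P(1)·log₂(P(1)/Q(1)) = 0.0131·log₂(0.0131/0.5) = -0.06883
  P(2)·log₂(P(2)/Q(2)) = 0.9869·log₂(0.9869/0.5) = 0.96813

D_KL(P||Q) = -0.06883 + 0.96813 = 0.89930 ≈ 0.8993 bits

D_KL(Q||P) = Σ Q(x) log₂(Q(x)/P(x))

Computing term by term:
  Q(1)·log₂(Q(1)/P(1)) = 0.5·log₂(0.5/0.0131) = 2.62714
  Q(2)·log₂(Q(2)/P(2)) = 0.5·log₂(0.5/0.9869) = -0.49049

D_KL(Q||P) = 2.62714 - 0.49049 = 2.13665 ≈ 2.1367 bits

These are NOT equal (difference: 1.2374 bits). KL divergence is asymmetric: D_KL(P||Q) ≠ D_KL(Q||P) in general.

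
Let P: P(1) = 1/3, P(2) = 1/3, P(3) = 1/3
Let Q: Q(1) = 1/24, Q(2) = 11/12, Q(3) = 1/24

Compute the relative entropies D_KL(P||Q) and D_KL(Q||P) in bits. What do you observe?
D_KL(P||Q) = 1.5135 bits, D_KL(Q||P) = 1.0878 bits. The two directions give different values (D_KL(P||Q) exceeds D_KL(Q||P) by 0.4257 bits): KL divergence is asymmetric.

D_KL(P||Q) = Σ P(x) log₂(P(x)/Q(x))

Computing term by term:
  P(1)·log₂(P(1)/Q(1)) = (1/3)·log₂((1/3)/(1/24)) = 1.00000
  P(2)·log₂(P(2)/Q(2)) = (1/3)·log₂((1/3)/(11/12)) = -0.48648
  P(3)·log₂(P(3)/Q(3)) = (1/3)·log₂((1/3)/(1/24)) = 1.00000

D_KL(P||Q) = 1.00000 - 0.48648 + 1.00000 = 1.51352 ≈ 1.5135 bits

D_KL(Q||P) = Σ Q(x) log₂(Q(x)/P(x))

Computing term by term:
  Q(1)·log₂(Q(1)/P(1)) = (1/24)·log₂((1/24)/(1/3)) = -0.12500
  Q(2)·log₂(Q(2)/P(2)) = (11/12)·log₂((11/12)/(1/3)) = 1.33781
  Q(3)·log₂(Q(3)/P(3)) = (1/24)·log₂((1/24)/(1/3)) = -0.12500

D_KL(Q||P) = -0.12500 + 1.33781 - 0.12500 = 1.08781 ≈ 1.0878 bits

These are NOT equal (difference: 0.4257 bits). KL divergence is asymmetric: D_KL(P||Q) ≠ D_KL(Q||P) in general.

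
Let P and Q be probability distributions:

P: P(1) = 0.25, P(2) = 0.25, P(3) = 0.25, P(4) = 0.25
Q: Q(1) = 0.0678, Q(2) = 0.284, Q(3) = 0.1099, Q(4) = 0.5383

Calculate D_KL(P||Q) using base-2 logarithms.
0.4445 bits

D_KL(P||Q) = Σ P(x) log₂(P(x)/Q(x))

Computing term by term:
  P(1)·log₂(P(1)/Q(1)) = 0.25·log₂(0.25/0.0678) = 0.47064
  P(2)·log₂(P(2)/Q(2)) = 0.25·log₂(0.25/0.284) = -0.04599
  P(3)·log₂(P(3)/Q(3)) = 0.25·log₂(0.25/0.1099) = 0.29643
  P(4)·log₂(P(4)/Q(4)) = 0.25·log₂(0.25/0.5383) = -0.27662

D_KL(P||Q) = 0.47064 - 0.04599 + 0.29643 - 0.27662 = 0.44446 ≈ 0.4445 bits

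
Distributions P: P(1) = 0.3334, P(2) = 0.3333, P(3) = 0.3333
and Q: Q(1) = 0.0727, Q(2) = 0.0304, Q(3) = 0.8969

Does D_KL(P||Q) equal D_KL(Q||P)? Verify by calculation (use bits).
D_KL(P||Q) = 1.4080 bits, D_KL(Q||P) = 1.0161 bits. No — D_KL(P||Q) ≠ D_KL(Q||P) for this pair.

D_KL(P||Q) = Σ P(x) log₂(P(x)/Q(x))

Computing term by term:
  P(1)·log₂(P(1)/Q(1)) = 0.3334·log₂(0.3334/0.0727) = 0.73256
  P(2)·log₂(P(2)/Q(2)) = 0.3333·log₂(0.3333/0.0304) = 1.15144
  P(3)·log₂(P(3)/Q(3)) = 0.3333·log₂(0.3333/0.8969) = -0.47599

D_KL(P||Q) = 0.73256 + 1.15144 - 0.47599 = 1.40801 ≈ 1.4080 bits

D_KL(Q||P) = Σ Q(x) log₂(Q(x)/P(x))

Computing term by term:
  Q(1)·log₂(Q(1)/P(1)) = 0.0727·log₂(0.0727/0.3334) = -0.15974
  Q(2)·log₂(Q(2)/P(2)) = 0.0304·log₂(0.0304/0.3333) = -0.10502
  Q(3)·log₂(Q(3)/P(3)) = 0.8969·log₂(0.8969/0.3333) = 1.28089

D_KL(Q||P) = -0.15974 - 0.10502 + 1.28089 = 1.01613 ≈ 1.0161 bits

These are NOT equal (difference: 0.3919 bits). KL divergence is asymmetric: D_KL(P||Q) ≠ D_KL(Q||P) in general.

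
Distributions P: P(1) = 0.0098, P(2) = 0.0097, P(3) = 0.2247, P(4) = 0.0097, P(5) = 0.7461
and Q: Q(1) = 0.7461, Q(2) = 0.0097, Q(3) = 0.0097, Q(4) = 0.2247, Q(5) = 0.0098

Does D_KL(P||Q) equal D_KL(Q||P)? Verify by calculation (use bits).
D_KL(P||Q) = 5.5770 bits, D_KL(Q||P) = 5.5770 bits. Yes — for this pair D_KL(P||Q) = D_KL(Q||P).

D_KL(P||Q) = Σ P(x) log₂(P(x)/Q(x))

Computing term by term:
  P(1)·log₂(P(1)/Q(1)) = 0.0098·log₂(0.0098/0.7461) = -0.06125
  P(2)·log₂(P(2)/Q(2)) = 0.0097·log₂(0.0097/0.0097) = 0.00000
  P(3)·log₂(P(3)/Q(3)) = 0.2247·log₂(0.2247/0.0097) = 1.01876
  P(4)·log₂(P(4)/Q(4)) = 0.0097·log₂(0.0097/0.2247) = -0.04398
  P(5)·log₂(P(5)/Q(5)) = 0.7461·log₂(0.7461/0.0098) = 4.66346

D_KL(P||Q) = -0.06125 + 0.00000 + 1.01876 - 0.04398 + 4.66346 = 5.57699 ≈ 5.5770 bits

D_KL(Q||P) = Σ Q(x) log₂(Q(x)/P(x))

Computing term by term:
  Q(1)·log₂(Q(1)/P(1)) = 0.7461·log₂(0.7461/0.0098) = 4.66346
  Q(2)·log₂(Q(2)/P(2)) = 0.0097·log₂(0.0097/0.0097) = 0.00000
  Q(3)·log₂(Q(3)/P(3)) = 0.0097·log₂(0.0097/0.2247) = -0.04398
  Q(4)·log₂(Q(4)/P(4)) = 0.2247·log₂(0.2247/0.0097) = 1.01876
  Q(5)·log₂(Q(5)/P(5)) = 0.0098·log₂(0.0098/0.7461) = -0.06125

D_KL(Q||P) = 4.66346 + 0.00000 - 0.04398 + 1.01876 - 0.06125 = 5.57699 ≈ 5.5770 bits

These ARE equal here. Q is P with outcomes relabeled (Q(1) = P(5), Q(3) = P(4), Q(4) = P(3), Q(5) = P(1)) by a relabeling that is its own inverse, so the two sums contain exactly the same terms in a different order. This is a special case — KL divergence is not symmetric in general: D_KL(P||Q) ≠ D_KL(Q||P) for most P, Q.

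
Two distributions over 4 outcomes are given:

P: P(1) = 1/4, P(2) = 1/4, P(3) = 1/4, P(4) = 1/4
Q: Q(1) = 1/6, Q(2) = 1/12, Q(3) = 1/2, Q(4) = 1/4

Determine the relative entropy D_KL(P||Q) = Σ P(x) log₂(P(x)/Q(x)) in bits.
0.2925 bits

D_KL(P||Q) = Σ P(x) log₂(P(x)/Q(x))

Computing term by term:
  P(1)·log₂(P(1)/Q(1)) = (1/4)·log₂((1/4)/(1/6)) = 0.14624
  P(2)·log₂(P(2)/Q(2)) = (1/4)·log₂((1/4)/(1/12)) = 0.39624
  P(3)·log₂(P(3)/Q(3)) = (1/4)·log₂((1/4)/(1/2)) = -0.25000
  P(4)·log₂(P(4)/Q(4)) = (1/4)·log₂((1/4)/(1/4)) = 0.00000

D_KL(P||Q) = 0.14624 + 0.39624 - 0.25000 + 0.00000 = 0.29248 ≈ 0.2925 bits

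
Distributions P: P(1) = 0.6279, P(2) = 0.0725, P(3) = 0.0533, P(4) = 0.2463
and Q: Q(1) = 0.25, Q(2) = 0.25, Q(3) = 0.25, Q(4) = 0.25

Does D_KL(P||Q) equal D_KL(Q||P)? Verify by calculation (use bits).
D_KL(P||Q) = 0.5806 bits, D_KL(Q||P) = 0.6771 bits. No — D_KL(P||Q) ≠ D_KL(Q||P) for this pair.

D_KL(P||Q) = Σ P(x) log₂(P(x)/Q(x))

Computing term by term:
  P(1)·log₂(P(1)/Q(1)) = 0.6279·log₂(0.6279/0.25) = 0.83423
  P(2)·log₂(P(2)/Q(2)) = 0.0725·log₂(0.0725/0.25) = -0.12948
  P(3)·log₂(P(3)/Q(3)) = 0.0533·log₂(0.0533/0.25) = -0.11884
  P(4)·log₂(P(4)/Q(4)) = 0.2463·log₂(0.2463/0.25) = -0.00530

D_KL(P||Q) = 0.83423 - 0.12948 - 0.11884 - 0.00530 = 0.58061 ≈ 0.5806 bits

D_KL(Q||P) = Σ Q(x) log₂(Q(x)/P(x))

Computing term by term:
  Q(1)·log₂(Q(1)/P(1)) = 0.25·log₂(0.25/0.6279) = -0.33215
  Q(2)·log₂(Q(2)/P(2)) = 0.25·log₂(0.25/0.0725) = 0.44647
  Q(3)·log₂(Q(3)/P(3)) = 0.25·log₂(0.25/0.0533) = 0.55743
  Q(4)·log₂(Q(4)/P(4)) = 0.25·log₂(0.25/0.2463) = 0.00538

D_KL(Q||P) = -0.33215 + 0.44647 + 0.55743 + 0.00538 = 0.67713 ≈ 0.6771 bits

These are NOT equal (difference: 0.0965 bits). KL divergence is asymmetric: D_KL(P||Q) ≠ D_KL(Q||P) in general.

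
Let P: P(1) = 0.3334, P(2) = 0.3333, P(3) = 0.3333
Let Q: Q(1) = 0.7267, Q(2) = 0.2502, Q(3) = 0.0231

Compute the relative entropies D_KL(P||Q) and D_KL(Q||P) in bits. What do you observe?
D_KL(P||Q) = 1.0466 bits, D_KL(Q||P) = 0.6244 bits. The two directions give different values (D_KL(P||Q) exceeds D_KL(Q||P) by 0.4222 bits): KL divergence is asymmetric.

D_KL(P||Q) = Σ P(x) log₂(P(x)/Q(x))

Computing term by term:
  P(1)·log₂(P(1)/Q(1)) = 0.3334·log₂(0.3334/0.7267) = -0.37478
  P(2)·log₂(P(2)/Q(2)) = 0.3333·log₂(0.3333/0.2502) = 0.13790
  P(3)·log₂(P(3)/Q(3)) = 0.3333·log₂(0.3333/0.0231) = 1.28349

D_KL(P||Q) = -0.37478 + 0.13790 + 1.28349 = 1.04661 ≈ 1.0466 bits

D_KL(Q||P) = Σ Q(x) log₂(Q(x)/P(x))

Computing term by term:
  Q(1)·log₂(Q(1)/P(1)) = 0.7267·log₂(0.7267/0.3334) = 0.81689
  Q(2)·log₂(Q(2)/P(2)) = 0.2502·log₂(0.2502/0.3333) = -0.10352
  Q(3)·log₂(Q(3)/P(3)) = 0.0231·log₂(0.0231/0.3333) = -0.08895

D_KL(Q||P) = 0.81689 - 0.10352 - 0.08895 = 0.62442 ≈ 0.6244 bits

These are NOT equal (difference: 0.4222 bits). KL divergence is asymmetric: D_KL(P||Q) ≠ D_KL(Q||P) in general.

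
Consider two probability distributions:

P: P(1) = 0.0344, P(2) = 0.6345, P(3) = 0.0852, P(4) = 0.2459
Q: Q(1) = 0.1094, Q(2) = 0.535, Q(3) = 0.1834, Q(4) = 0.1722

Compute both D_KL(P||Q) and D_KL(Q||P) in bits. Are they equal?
D_KL(P||Q) = 0.1309 bits, D_KL(Q||P) = 0.1653 bits. No, they are not equal.

D_KL(P||Q) = Σ P(x) log₂(P(x)/Q(x))

Computing term by term:
  P(1)·log₂(P(1)/Q(1)) = 0.0344·log₂(0.0344/0.1094) = -0.05742
  P(2)·log₂(P(2)/Q(2)) = 0.6345·log₂(0.6345/0.535) = 0.15614
  P(3)·log₂(P(3)/Q(3)) = 0.0852·log₂(0.0852/0.1834) = -0.09424
  P(4)·log₂(P(4)/Q(4)) = 0.2459·log₂(0.2459/0.1722) = 0.12639

D_KL(P||Q) = -0.05742 + 0.15614 - 0.09424 + 0.12639 = 0.13087 ≈ 0.1309 bits

D_KL(Q||P) = Σ Q(x) log₂(Q(x)/P(x))

Computing term by term:
  Q(1)·log₂(Q(1)/P(1)) = 0.1094·log₂(0.1094/0.0344) = 0.18260
  Q(2)·log₂(Q(2)/P(2)) = 0.535·log₂(0.535/0.6345) = -0.13165
  Q(3)·log₂(Q(3)/P(3)) = 0.1834·log₂(0.1834/0.0852) = 0.20285
  Q(4)·log₂(Q(4)/P(4)) = 0.1722·log₂(0.1722/0.2459) = -0.08851

D_KL(Q||P) = 0.18260 - 0.13165 + 0.20285 - 0.08851 = 0.16529 ≈ 0.1653 bits

These are NOT equal (difference: 0.0344 bits). KL divergence is asymmetric: D_KL(P||Q) ≠ D_KL(Q||P) in general.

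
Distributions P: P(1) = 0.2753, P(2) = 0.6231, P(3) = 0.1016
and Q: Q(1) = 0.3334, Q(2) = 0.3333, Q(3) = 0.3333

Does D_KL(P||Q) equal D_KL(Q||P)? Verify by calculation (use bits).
D_KL(P||Q) = 0.3123 bits, D_KL(Q||P) = 0.3625 bits. No — D_KL(P||Q) ≠ D_KL(Q||P) for this pair.

D_KL(P||Q) = Σ P(x) log₂(P(x)/Q(x))

Computing term by term:
  P(1)·log₂(P(1)/Q(1)) = 0.2753·log₂(0.2753/0.3334) = -0.07605
  P(2)·log₂(P(2)/Q(2)) = 0.6231·log₂(0.6231/0.3333) = 0.56244
  P(3)·log₂(P(3)/Q(3)) = 0.1016·log₂(0.1016/0.3333) = -0.17413

D_KL(P||Q) = -0.07605 + 0.56244 - 0.17413 = 0.31226 ≈ 0.3123 bits

D_KL(Q||P) = Σ Q(x) log₂(Q(x)/P(x))

Computing term by term:
  Q(1)·log₂(Q(1)/P(1)) = 0.3334·log₂(0.3334/0.2753) = 0.09210
  Q(2)·log₂(Q(2)/P(2)) = 0.3333·log₂(0.3333/0.6231) = -0.30085
  Q(3)·log₂(Q(3)/P(3)) = 0.3333·log₂(0.3333/0.1016) = 0.57125

D_KL(Q||P) = 0.09210 - 0.30085 + 0.57125 = 0.36250 ≈ 0.3625 bits

These are NOT equal (difference: 0.0502 bits). KL divergence is asymmetric: D_KL(P||Q) ≠ D_KL(Q||P) in general.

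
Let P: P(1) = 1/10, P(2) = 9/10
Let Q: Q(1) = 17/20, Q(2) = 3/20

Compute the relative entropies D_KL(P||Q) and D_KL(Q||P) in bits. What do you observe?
D_KL(P||Q) = 2.0177 bits, D_KL(Q||P) = 2.2366 bits. The two directions give different values (D_KL(Q||P) exceeds D_KL(P||Q) by 0.2189 bits): KL divergence is asymmetric.

D_KL(P||Q) = Σ P(x) log₂(P(x)/Q(x))

Computing term by term:
  P(1)·log₂(P(1)/Q(1)) = (1/10)·log₂((1/10)/(17/20)) = -0.30875
  P(2)·log₂(P(2)/Q(2)) = (9/10)·log₂((9/10)/(3/20)) = 2.32647

D_KL(P||Q) = -0.30875 + 2.32647 = 2.01772 ≈ 2.0177 bits

D_KL(Q||P) = Σ Q(x) log₂(Q(x)/P(x))

Computing term by term:
  Q(1)·log₂(Q(1)/P(1)) = (17/20)·log₂((17/20)/(1/10)) = 2.62434
  Q(2)·log₂(Q(2)/P(2)) = (3/20)·log₂((3/20)/(9/10)) = -0.38774

D_KL(Q||P) = 2.62434 - 0.38774 = 2.23660 ≈ 2.2366 bits

These are NOT equal (difference: 0.2189 bits). KL divergence is asymmetric: D_KL(P||Q) ≠ D_KL(Q||P) in general.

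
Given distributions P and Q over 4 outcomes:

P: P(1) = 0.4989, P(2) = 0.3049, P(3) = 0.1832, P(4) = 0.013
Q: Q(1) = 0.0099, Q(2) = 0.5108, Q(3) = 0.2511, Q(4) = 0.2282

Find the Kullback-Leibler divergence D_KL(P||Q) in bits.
2.4573 bits

D_KL(P||Q) = Σ P(x) log₂(P(x)/Q(x))

Computing term by term:
  P(1)·log₂(P(1)/Q(1)) = 0.4989·log₂(0.4989/0.0099) = 2.82137
  P(2)·log₂(P(2)/Q(2)) = 0.3049·log₂(0.3049/0.5108) = -0.22697
  P(3)·log₂(P(3)/Q(3)) = 0.1832·log₂(0.1832/0.2511) = -0.08333
  P(4)·log₂(P(4)/Q(4)) = 0.013·log₂(0.013/0.2282) = -0.05374

D_KL(P||Q) = 2.82137 - 0.22697 - 0.08333 - 0.05374 = 2.45733 ≈ 2.4573 bits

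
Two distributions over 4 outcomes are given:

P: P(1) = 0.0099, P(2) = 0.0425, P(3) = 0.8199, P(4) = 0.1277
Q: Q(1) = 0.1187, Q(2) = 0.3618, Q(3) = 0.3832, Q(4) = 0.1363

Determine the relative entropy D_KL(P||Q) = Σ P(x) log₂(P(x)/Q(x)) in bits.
0.7209 bits

D_KL(P||Q) = Σ P(x) log₂(P(x)/Q(x))

Computing term by term:
  P(1)·log₂(P(1)/Q(1)) = 0.0099·log₂(0.0099/0.1187) = -0.03548
  P(2)·log₂(P(2)/Q(2)) = 0.0425·log₂(0.0425/0.3618) = -0.13131
  P(3)·log₂(P(3)/Q(3)) = 0.8199·log₂(0.8199/0.3832) = 0.89972
  P(4)·log₂(P(4)/Q(4)) = 0.1277·log₂(0.1277/0.1363) = -0.01201

D_KL(P||Q) = -0.03548 - 0.13131 + 0.89972 - 0.01201 = 0.72092 ≈ 0.7209 bits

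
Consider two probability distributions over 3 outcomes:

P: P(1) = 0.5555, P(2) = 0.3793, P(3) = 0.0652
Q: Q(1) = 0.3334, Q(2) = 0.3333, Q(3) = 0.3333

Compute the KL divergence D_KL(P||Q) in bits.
0.3264 bits

D_KL(P||Q) = Σ P(x) log₂(P(x)/Q(x))

Computing term by term:
  P(1)·log₂(P(1)/Q(1)) = 0.5555·log₂(0.5555/0.3334) = 0.40914
  P(2)·log₂(P(2)/Q(2)) = 0.3793·log₂(0.3793/0.3333) = 0.07075
  P(3)·log₂(P(3)/Q(3)) = 0.0652·log₂(0.0652/0.3333) = -0.15347

D_KL(P||Q) = 0.40914 + 0.07075 - 0.15347 = 0.32642 ≈ 0.3264 bits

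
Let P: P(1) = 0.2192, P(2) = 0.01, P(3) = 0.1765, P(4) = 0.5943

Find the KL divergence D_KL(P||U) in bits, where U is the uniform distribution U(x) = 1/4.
0.5658 bits

U(i) = 1/4 for all i

D_KL(P||U) = Σ P(x) log₂(P(x) / (1/4))
           = Σ P(x) log₂(P(x)) + log₂(4)
           = log₂(4) - H(P)

H(P) = -Σ P(x) log₂(P(x)):
  -P(1)·log₂(P(1)) = -(0.2192)·log₂(0.2192) = 0.47998
  -P(2)·log₂(P(2)) = -(0.01)·log₂(0.01) = 0.06644
  -P(3)·log₂(P(3)) = -(0.1765)·log₂(0.1765) = 0.44165
  -P(4)·log₂(P(4)) = -(0.5943)·log₂(0.5943) = 0.44616
H(P) = 0.47998 + 0.06644 + 0.44165 + 0.44616 = 1.43423 bits

log₂(4) = 2.00000 bits

D_KL(P||U) = 2.00000 - 1.43423 = 0.56577 ≈ 0.5658 bits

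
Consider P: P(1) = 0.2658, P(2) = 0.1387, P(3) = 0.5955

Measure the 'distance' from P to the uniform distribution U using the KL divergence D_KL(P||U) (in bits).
0.2362 bits

U(i) = 1/3 for all i

D_KL(P||U) = Σ P(x) log₂(P(x) / (1/3))
           = Σ P(x) log₂(P(x)) + log₂(3)
           = log₂(3) - H(P)

H(P) = -Σ P(x) log₂(P(x)):
  -P(1)·log₂(P(1)) = -(0.2658)·log₂(0.2658) = 0.50810
  -P(2)·log₂(P(2)) = -(0.1387)·log₂(0.1387) = 0.39529
  -P(3)·log₂(P(3)) = -(0.5955)·log₂(0.5955) = 0.44533
H(P) = 0.50810 + 0.39529 + 0.44533 = 1.34872 bits

log₂(3) = 1.58496 bits

D_KL(P||U) = 1.58496 - 1.34872 = 0.23624 ≈ 0.2362 bits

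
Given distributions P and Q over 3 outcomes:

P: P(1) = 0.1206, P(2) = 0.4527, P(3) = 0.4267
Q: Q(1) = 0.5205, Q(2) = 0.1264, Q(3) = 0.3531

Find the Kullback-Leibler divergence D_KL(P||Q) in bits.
0.6953 bits

D_KL(P||Q) = Σ P(x) log₂(P(x)/Q(x))

Computing term by term:
  P(1)·log₂(P(1)/Q(1)) = 0.1206·log₂(0.1206/0.5205) = -0.25443
  P(2)·log₂(P(2)/Q(2)) = 0.4527·log₂(0.4527/0.1264) = 0.83322
  P(3)·log₂(P(3)/Q(3)) = 0.4267·log₂(0.4267/0.3531) = 0.11655

D_KL(P||Q) = -0.25443 + 0.83322 + 0.11655 = 0.69534 ≈ 0.6953 bits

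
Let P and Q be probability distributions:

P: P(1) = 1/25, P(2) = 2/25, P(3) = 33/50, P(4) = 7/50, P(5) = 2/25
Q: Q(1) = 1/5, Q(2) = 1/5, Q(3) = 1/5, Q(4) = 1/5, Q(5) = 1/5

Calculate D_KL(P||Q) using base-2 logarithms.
0.7604 bits

D_KL(P||Q) = Σ P(x) log₂(P(x)/Q(x))

Computing term by term:
  P(1)·log₂(P(1)/Q(1)) = (1/25)·log₂((1/25)/(1/5)) = -0.09288
  P(2)·log₂(P(2)/Q(2)) = (2/25)·log₂((2/25)/(1/5)) = -0.10575
  P(3)·log₂(P(3)/Q(3)) = (33/50)·log₂((33/50)/(1/5)) = 1.13683
  P(4)·log₂(P(4)/Q(4)) = (7/50)·log₂((7/50)/(1/5)) = -0.07204
  P(5)·log₂(P(5)/Q(5)) = (2/25)·log₂((2/25)/(1/5)) = -0.10575

D_KL(P||Q) = -0.09288 - 0.10575 + 1.13683 - 0.07204 - 0.10575 = 0.76041 ≈ 0.7604 bits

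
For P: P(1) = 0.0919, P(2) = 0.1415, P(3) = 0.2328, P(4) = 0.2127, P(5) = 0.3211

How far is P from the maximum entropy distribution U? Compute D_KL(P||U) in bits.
0.1155 bits

U(i) = 1/5 for all i

D_KL(P||U) = Σ P(x) log₂(P(x) / (1/5))
           = Σ P(x) log₂(P(x)) + log₂(5)
           = log₂(5) - H(P)

H(P) = -Σ P(x) log₂(P(x)):
  -P(1)·log₂(P(1)) = -(0.0919)·log₂(0.0919) = 0.31648
  -P(2)·log₂(P(2)) = -(0.1415)·log₂(0.1415) = 0.39919
  -P(3)·log₂(P(3)) = -(0.2328)·log₂(0.2328) = 0.48954
  -P(4)·log₂(P(4)) = -(0.2127)·log₂(0.2127) = 0.47498
  -P(5)·log₂(P(5)) = -(0.3211)·log₂(0.3211) = 0.52625
H(P) = 0.31648 + 0.39919 + 0.48954 + 0.47498 + 0.52625 = 2.20644 bits

log₂(5) = 2.32193 bits

D_KL(P||U) = 2.32193 - 2.20644 = 0.11549 ≈ 0.1155 bits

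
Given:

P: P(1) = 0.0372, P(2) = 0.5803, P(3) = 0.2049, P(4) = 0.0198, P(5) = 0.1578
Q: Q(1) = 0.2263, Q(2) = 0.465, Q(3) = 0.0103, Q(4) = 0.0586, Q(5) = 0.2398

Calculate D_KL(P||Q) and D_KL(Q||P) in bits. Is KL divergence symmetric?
D_KL(P||Q) = 0.8463 bits, D_KL(Q||P) = 0.6330 bits. No, KL divergence is not symmetric.

D_KL(P||Q) = Σ P(x) log₂(P(x)/Q(x))

Computing term by term:
  P(1)·log₂(P(1)/Q(1)) = 0.0372·log₂(0.0372/0.2263) = -0.09690
  P(2)·log₂(P(2)/Q(2)) = 0.5803·log₂(0.5803/0.465) = 0.18545
  P(3)·log₂(P(3)/Q(3)) = 0.2049·log₂(0.2049/0.0103) = 0.88398
  P(4)·log₂(P(4)/Q(4)) = 0.0198·log₂(0.0198/0.0586) = -0.03099
  P(5)·log₂(P(5)/Q(5)) = 0.1578·log₂(0.1578/0.2398) = -0.09527

D_KL(P||Q) = -0.09690 + 0.18545 + 0.88398 - 0.03099 - 0.09527 = 0.84627 ≈ 0.8463 bits

D_KL(Q||P) = Σ Q(x) log₂(Q(x)/P(x))

Computing term by term:
  Q(1)·log₂(Q(1)/P(1)) = 0.2263·log₂(0.2263/0.0372) = 0.58948
  Q(2)·log₂(Q(2)/P(2)) = 0.465·log₂(0.465/0.5803) = -0.14860
  Q(3)·log₂(Q(3)/P(3)) = 0.0103·log₂(0.0103/0.2049) = -0.04444
  Q(4)·log₂(Q(4)/P(4)) = 0.0586·log₂(0.0586/0.0198) = 0.09173
  Q(5)·log₂(Q(5)/P(5)) = 0.2398·log₂(0.2398/0.1578) = 0.14478

D_KL(Q||P) = 0.58948 - 0.14860 - 0.04444 + 0.09173 + 0.14478 = 0.63295 ≈ 0.6330 bits

These are NOT equal (difference: 0.2133 bits). KL divergence is asymmetric: D_KL(P||Q) ≠ D_KL(Q||P) in general.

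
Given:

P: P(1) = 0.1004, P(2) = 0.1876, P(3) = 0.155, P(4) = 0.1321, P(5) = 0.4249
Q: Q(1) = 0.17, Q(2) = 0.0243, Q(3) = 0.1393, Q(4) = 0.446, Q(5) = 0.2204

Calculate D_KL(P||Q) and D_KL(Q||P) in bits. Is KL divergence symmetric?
D_KL(P||Q) = 0.6713 bits, D_KL(Q||P) = 0.6102 bits. No, KL divergence is not symmetric.

D_KL(P||Q) = Σ P(x) log₂(P(x)/Q(x))

Computing term by term:
  P(1)·log₂(P(1)/Q(1)) = 0.1004·log₂(0.1004/0.17) = -0.07628
  P(2)·log₂(P(2)/Q(2)) = 0.1876·log₂(0.1876/0.0243) = 0.55316
  P(3)·log₂(P(3)/Q(3)) = 0.155·log₂(0.155/0.1393) = 0.02388
  P(4)·log₂(P(4)/Q(4)) = 0.1321·log₂(0.1321/0.446) = -0.23189
  P(5)·log₂(P(5)/Q(5)) = 0.4249·log₂(0.4249/0.2204) = 0.40238

D_KL(P||Q) = -0.07628 + 0.55316 + 0.02388 - 0.23189 + 0.40238 = 0.67125 ≈ 0.6713 bits

D_KL(Q||P) = Σ Q(x) log₂(Q(x)/P(x))

Computing term by term:
  Q(1)·log₂(Q(1)/P(1)) = 0.17·log₂(0.17/0.1004) = 0.12916
  Q(2)·log₂(Q(2)/P(2)) = 0.0243·log₂(0.0243/0.1876) = -0.07165
  Q(3)·log₂(Q(3)/P(3)) = 0.1393·log₂(0.1393/0.155) = -0.02146
  Q(4)·log₂(Q(4)/P(4)) = 0.446·log₂(0.446/0.1321) = 0.78291
  Q(5)·log₂(Q(5)/P(5)) = 0.2204·log₂(0.2204/0.4249) = -0.20872

D_KL(Q||P) = 0.12916 - 0.07165 - 0.02146 + 0.78291 - 0.20872 = 0.61024 ≈ 0.6102 bits

These are NOT equal (difference: 0.0611 bits). KL divergence is asymmetric: D_KL(P||Q) ≠ D_KL(Q||P) in general.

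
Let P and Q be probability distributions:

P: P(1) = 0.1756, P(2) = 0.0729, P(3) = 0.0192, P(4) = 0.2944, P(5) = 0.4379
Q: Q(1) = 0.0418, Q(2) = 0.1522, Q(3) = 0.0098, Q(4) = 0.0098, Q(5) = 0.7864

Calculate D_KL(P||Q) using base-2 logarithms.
1.3801 bits

D_KL(P||Q) = Σ P(x) log₂(P(x)/Q(x))

Computing term by term:
  P(1)·log₂(P(1)/Q(1)) = 0.1756·log₂(0.1756/0.0418) = 0.36362
  P(2)·log₂(P(2)/Q(2)) = 0.0729·log₂(0.0729/0.1522) = -0.07742
  P(3)·log₂(P(3)/Q(3)) = 0.0192·log₂(0.0192/0.0098) = 0.01863
  P(4)·log₂(P(4)/Q(4)) = 0.2944·log₂(0.2944/0.0098) = 1.44517
  P(5)·log₂(P(5)/Q(5)) = 0.4379·log₂(0.4379/0.7864) = -0.36988

D_KL(P||Q) = 0.36362 - 0.07742 + 0.01863 + 1.44517 - 0.36988 = 1.38012 ≈ 1.3801 bits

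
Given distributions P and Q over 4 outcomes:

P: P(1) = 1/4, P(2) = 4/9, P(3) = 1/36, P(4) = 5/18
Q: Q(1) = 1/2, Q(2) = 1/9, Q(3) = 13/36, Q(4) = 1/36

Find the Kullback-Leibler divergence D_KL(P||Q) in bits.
1.4589 bits

D_KL(P||Q) = Σ P(x) log₂(P(x)/Q(x))

Computing term by term:
  P(1)·log₂(P(1)/Q(1)) = (1/4)·log₂((1/4)/(1/2)) = -0.25000
  P(2)·log₂(P(2)/Q(2)) = (4/9)·log₂((4/9)/(1/9)) = 0.88889
  P(3)·log₂(P(3)/Q(3)) = (1/36)·log₂((1/36)/(13/36)) = -0.10279
  P(4)·log₂(P(4)/Q(4)) = (5/18)·log₂((5/18)/(1/36)) = 0.92276

D_KL(P||Q) = -0.25000 + 0.88889 - 0.10279 + 0.92276 = 1.45886 ≈ 1.4589 bits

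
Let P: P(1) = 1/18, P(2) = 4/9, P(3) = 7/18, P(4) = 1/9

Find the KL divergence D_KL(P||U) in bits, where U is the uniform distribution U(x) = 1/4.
0.3663 bits

U(i) = 1/4 for all i

D_KL(P||U) = Σ P(x) log₂(P(x) / (1/4))
           = Σ P(x) log₂(P(x)) + log₂(4)
           = log₂(4) - H(P)

H(P) = -Σ P(x) log₂(P(x)):
  -P(1)·log₂(P(1)) = -(1/18)·log₂(1/18) = 0.23166
  -P(2)·log₂(P(2)) = -(4/9)·log₂(4/9) = 0.51997
  -P(3)·log₂(P(3)) = -(7/18)·log₂(7/18) = 0.52989
  -P(4)·log₂(P(4)) = -(1/9)·log₂(1/9) = 0.35221
H(P) = 0.23166 + 0.51997 + 0.52989 + 0.35221 = 1.63373 bits

log₂(4) = 2.00000 bits

D_KL(P||U) = 2.00000 - 1.63373 = 0.36627 ≈ 0.3663 bits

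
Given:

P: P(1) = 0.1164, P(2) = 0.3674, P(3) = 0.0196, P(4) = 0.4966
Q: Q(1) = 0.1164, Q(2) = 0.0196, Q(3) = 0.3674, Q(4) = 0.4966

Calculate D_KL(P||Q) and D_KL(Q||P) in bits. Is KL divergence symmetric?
D_KL(P||Q) = 1.4706 bits, D_KL(Q||P) = 1.4706 bits. The two values coincide for this particular pair, but no — KL divergence is not symmetric in general.

D_KL(P||Q) = Σ P(x) log₂(P(x)/Q(x))

Computing term by term:
  P(1)·log₂(P(1)/Q(1)) = 0.1164·log₂(0.1164/0.1164) = 0.00000
  P(2)·log₂(P(2)/Q(2)) = 0.3674·log₂(0.3674/0.0196) = 1.55352
  P(3)·log₂(P(3)/Q(3)) = 0.0196·log₂(0.0196/0.3674) = -0.08288
  P(4)·log₂(P(4)/Q(4)) = 0.4966·log₂(0.4966/0.4966) = 0.00000

D_KL(P||Q) = 0.00000 + 1.55352 - 0.08288 + 0.00000 = 1.47064 ≈ 1.4706 bits

D_KL(Q||P) = Σ Q(x) log₂(Q(x)/P(x))

Computing term by term:
  Q(1)·log₂(Q(1)/P(1)) = 0.1164·log₂(0.1164/0.1164) = 0.00000
  Q(2)·log₂(Q(2)/P(2)) = 0.0196·log₂(0.0196/0.3674) = -0.08288
  Q(3)·log₂(Q(3)/P(3)) = 0.3674·log₂(0.3674/0.0196) = 1.55352
  Q(4)·log₂(Q(4)/P(4)) = 0.4966·log₂(0.4966/0.4966) = 0.00000

D_KL(Q||P) = 0.00000 - 0.08288 + 1.55352 + 0.00000 = 1.47064 ≈ 1.4706 bits

These ARE equal here. Q is P with outcomes relabeled (Q(2) = P(3), Q(3) = P(2)) by a relabeling that is its own inverse, so the two sums contain exactly the same terms in a different order. This is a special case — KL divergence is not symmetric in general: D_KL(P||Q) ≠ D_KL(Q||P) for most P, Q.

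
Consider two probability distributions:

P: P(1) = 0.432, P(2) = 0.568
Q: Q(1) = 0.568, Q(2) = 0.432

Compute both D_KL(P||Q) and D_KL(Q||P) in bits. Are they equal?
D_KL(P||Q) = 0.0537 bits, D_KL(Q||P) = 0.0537 bits. Yes, in this case they are equal (although KL divergence is not symmetric in general).

D_KL(P||Q) = Σ P(x) log₂(P(x)/Q(x))

Computing term by term:
  P(1)·log₂(P(1)/Q(1)) = 0.432·log₂(0.432/0.568) = -0.17058
  P(2)·log₂(P(2)/Q(2)) = 0.568·log₂(0.568/0.432) = 0.22428

D_KL(P||Q) = -0.17058 + 0.22428 = 0.05370 ≈ 0.0537 bits

D_KL(Q||P) = Σ Q(x) log₂(Q(x)/P(x))

Computing term by term:
  Q(1)·log₂(Q(1)/P(1)) = 0.568·log₂(0.568/0.432) = 0.22428
  Q(2)·log₂(Q(2)/P(2)) = 0.432·log₂(0.432/0.568) = -0.17058

D_KL(Q||P) = 0.22428 - 0.17058 = 0.05370 ≈ 0.0537 bits

These ARE equal here. Q is P with outcomes relabeled (Q(1) = P(2), Q(2) = P(1)) by a relabeling that is its own inverse, so the two sums contain exactly the same terms in a different order. This is a special case — KL divergence is not symmetric in general: D_KL(P||Q) ≠ D_KL(Q||P) for most P, Q.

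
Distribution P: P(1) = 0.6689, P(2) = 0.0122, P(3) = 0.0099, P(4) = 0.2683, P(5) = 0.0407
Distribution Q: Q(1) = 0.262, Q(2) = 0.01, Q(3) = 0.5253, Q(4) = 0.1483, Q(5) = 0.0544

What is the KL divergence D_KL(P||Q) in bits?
1.0637 bits

D_KL(P||Q) = Σ P(x) log₂(P(x)/Q(x))

Computing term by term:
  P(1)·log₂(P(1)/Q(1)) = 0.6689·log₂(0.6689/0.262) = 0.90450
  P(2)·log₂(P(2)/Q(2)) = 0.0122·log₂(0.0122/0.01) = 0.00350
  P(3)·log₂(P(3)/Q(3)) = 0.0099·log₂(0.0099/0.5253) = -0.05672
  P(4)·log₂(P(4)/Q(4)) = 0.2683·log₂(0.2683/0.1483) = 0.22948
  P(5)·log₂(P(5)/Q(5)) = 0.0407·log₂(0.0407/0.0544) = -0.01704

D_KL(P||Q) = 0.90450 + 0.00350 - 0.05672 + 0.22948 - 0.01704 = 1.06372 ≈ 1.0637 bits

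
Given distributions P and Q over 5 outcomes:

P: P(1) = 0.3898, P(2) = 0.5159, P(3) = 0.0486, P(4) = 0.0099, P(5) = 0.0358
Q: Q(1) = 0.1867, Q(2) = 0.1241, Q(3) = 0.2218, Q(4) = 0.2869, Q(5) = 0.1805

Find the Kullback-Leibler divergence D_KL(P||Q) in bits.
1.2364 bits

D_KL(P||Q) = Σ P(x) log₂(P(x)/Q(x))

Computing term by term:
  P(1)·log₂(P(1)/Q(1)) = 0.3898·log₂(0.3898/0.1867) = 0.41397
  P(2)·log₂(P(2)/Q(2)) = 0.5159·log₂(0.5159/0.1241) = 1.06048
  P(3)·log₂(P(3)/Q(3)) = 0.0486·log₂(0.0486/0.2218) = -0.10645
  P(4)·log₂(P(4)/Q(4)) = 0.0099·log₂(0.0099/0.2869) = -0.04808
  P(5)·log₂(P(5)/Q(5)) = 0.0358·log₂(0.0358/0.1805) = -0.08356

D_KL(P||Q) = 0.41397 + 1.06048 - 0.10645 - 0.04808 - 0.08356 = 1.23636 ≈ 1.2364 bits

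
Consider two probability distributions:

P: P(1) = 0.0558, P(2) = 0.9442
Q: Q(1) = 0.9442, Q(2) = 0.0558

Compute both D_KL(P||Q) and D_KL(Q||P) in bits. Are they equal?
D_KL(P||Q) = 3.6253 bits, D_KL(Q||P) = 3.6253 bits. Yes, in this case they are equal (although KL divergence is not symmetric in general).

D_KL(P||Q) = Σ P(x) log₂(P(x)/Q(x))

Computing term by term:
  P(1)·log₂(P(1)/Q(1)) = 0.0558·log₂(0.0558/0.9442) = -0.22771
  P(2)·log₂(P(2)/Q(2)) = 0.9442·log₂(0.9442/0.0558) = 3.85305

D_KL(P||Q) = -0.22771 + 3.85305 = 3.62534 ≈ 3.6253 bits

D_KL(Q||P) = Σ Q(x) log₂(Q(x)/P(x))

Computing term by term:
  Q(1)·log₂(Q(1)/P(1)) = 0.9442·log₂(0.9442/0.0558) = 3.85305
  Q(2)·log₂(Q(2)/P(2)) = 0.0558·log₂(0.0558/0.9442) = -0.22771

D_KL(Q||P) = 3.85305 - 0.22771 = 3.62534 ≈ 3.6253 bits

These ARE equal here. Q is P with outcomes relabeled (Q(1) = P(2), Q(2) = P(1)) by a relabeling that is its own inverse, so the two sums contain exactly the same terms in a different order. This is a special case — KL divergence is not symmetric in general: D_KL(P||Q) ≠ D_KL(Q||P) for most P, Q.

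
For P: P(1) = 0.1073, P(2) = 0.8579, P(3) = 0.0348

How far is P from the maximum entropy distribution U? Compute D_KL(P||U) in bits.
0.8811 bits

U(i) = 1/3 for all i

D_KL(P||U) = Σ P(x) log₂(P(x) / (1/3))
           = Σ P(x) log₂(P(x)) + log₂(3)
           = log₂(3) - H(P)

H(P) = -Σ P(x) log₂(P(x)):
  -P(1)·log₂(P(1)) = -(0.1073)·log₂(0.1073) = 0.34554
  -P(2)·log₂(P(2)) = -(0.8579)·log₂(0.8579) = 0.18970
  -P(3)·log₂(P(3)) = -(0.0348)·log₂(0.0348) = 0.16860
H(P) = 0.34554 + 0.18970 + 0.16860 = 0.70384 bits

log₂(3) = 1.58496 bits

D_KL(P||U) = 1.58496 - 0.70384 = 0.88112 ≈ 0.8811 bits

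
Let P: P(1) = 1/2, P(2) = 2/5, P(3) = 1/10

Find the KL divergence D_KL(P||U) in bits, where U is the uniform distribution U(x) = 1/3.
0.2240 bits

U(i) = 1/3 for all i

D_KL(P||U) = Σ P(x) log₂(P(x) / (1/3))
           = Σ P(x) log₂(P(x)) + log₂(3)
           = log₂(3) - H(P)

H(P) = -Σ P(x) log₂(P(x)):
  -P(1)·log₂(P(1)) = -(1/2)·log₂(1/2) = 0.50000
  -P(2)·log₂(P(2)) = -(2/5)·log₂(2/5) = 0.52877
  -P(3)·log₂(P(3)) = -(1/10)·log₂(1/10) = 0.33219
H(P) = 0.50000 + 0.52877 + 0.33219 = 1.36096 bits

log₂(3) = 1.58496 bits

D_KL(P||U) = 1.58496 - 1.36096 = 0.22400 ≈ 0.2240 bits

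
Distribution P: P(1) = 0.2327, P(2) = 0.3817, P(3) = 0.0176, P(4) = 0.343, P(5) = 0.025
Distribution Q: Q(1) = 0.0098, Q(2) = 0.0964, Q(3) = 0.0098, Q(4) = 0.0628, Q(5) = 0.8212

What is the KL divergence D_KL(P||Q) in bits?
2.5502 bits

D_KL(P||Q) = Σ P(x) log₂(P(x)/Q(x))

Computing term by term:
  P(1)·log₂(P(1)/Q(1)) = 0.2327·log₂(0.2327/0.0098) = 1.06333
  P(2)·log₂(P(2)/Q(2)) = 0.3817·log₂(0.3817/0.0964) = 0.75780
  P(3)·log₂(P(3)/Q(3)) = 0.0176·log₂(0.0176/0.0098) = 0.01487
  P(4)·log₂(P(4)/Q(4)) = 0.343·log₂(0.343/0.0628) = 0.84013
  P(5)·log₂(P(5)/Q(5)) = 0.025·log₂(0.025/0.8212) = -0.12594

D_KL(P||Q) = 1.06333 + 0.75780 + 0.01487 + 0.84013 - 0.12594 = 2.55019 ≈ 2.5502 bits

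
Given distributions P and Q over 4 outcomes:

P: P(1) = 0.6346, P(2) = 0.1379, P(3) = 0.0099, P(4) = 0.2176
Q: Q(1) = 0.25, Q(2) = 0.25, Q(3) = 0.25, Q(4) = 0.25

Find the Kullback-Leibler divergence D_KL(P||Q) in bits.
0.6448 bits

D_KL(P||Q) = Σ P(x) log₂(P(x)/Q(x))

Computing term by term:
  P(1)·log₂(P(1)/Q(1)) = 0.6346·log₂(0.6346/0.25) = 0.85285
  P(2)·log₂(P(2)/Q(2)) = 0.1379·log₂(0.1379/0.25) = -0.11836
  P(3)·log₂(P(3)/Q(3)) = 0.0099·log₂(0.0099/0.25) = -0.04612
  P(4)·log₂(P(4)/Q(4)) = 0.2176·log₂(0.2176/0.25) = -0.04357

D_KL(P||Q) = 0.85285 - 0.11836 - 0.04612 - 0.04357 = 0.64480 ≈ 0.6448 bits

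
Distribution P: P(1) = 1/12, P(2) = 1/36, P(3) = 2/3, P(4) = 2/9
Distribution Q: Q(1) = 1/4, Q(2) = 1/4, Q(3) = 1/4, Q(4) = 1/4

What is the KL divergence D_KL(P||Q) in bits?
0.6855 bits

D_KL(P||Q) = Σ P(x) log₂(P(x)/Q(x))

Computing term by term:
  P(1)·log₂(P(1)/Q(1)) = (1/12)·log₂((1/12)/(1/4)) = -0.13208
  P(2)·log₂(P(2)/Q(2)) = (1/36)·log₂((1/36)/(1/4)) = -0.08805
  P(3)·log₂(P(3)/Q(3)) = (2/3)·log₂((2/3)/(1/4)) = 0.94336
  P(4)·log₂(P(4)/Q(4)) = (2/9)·log₂((2/9)/(1/4)) = -0.03776

D_KL(P||Q) = -0.13208 - 0.08805 + 0.94336 - 0.03776 = 0.68547 ≈ 0.6855 bits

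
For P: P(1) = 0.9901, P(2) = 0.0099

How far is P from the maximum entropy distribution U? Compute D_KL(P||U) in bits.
0.9199 bits

U(i) = 1/2 for all i

D_KL(P||U) = Σ P(x) log₂(P(x) / (1/2))
           = Σ P(x) log₂(P(x)) + log₂(2)
           = log₂(2) - H(P)

H(P) = -Σ P(x) log₂(P(x)):
  -P(1)·log₂(P(1)) = -(0.9901)·log₂(0.9901) = 0.01421
  -P(2)·log₂(P(2)) = -(0.0099)·log₂(0.0099) = 0.06592
H(P) = 0.01421 + 0.06592 = 0.08013 bits

log₂(2) = 1.00000 bits

D_KL(P||U) = 1.00000 - 0.08013 = 0.91987 ≈ 0.9199 bits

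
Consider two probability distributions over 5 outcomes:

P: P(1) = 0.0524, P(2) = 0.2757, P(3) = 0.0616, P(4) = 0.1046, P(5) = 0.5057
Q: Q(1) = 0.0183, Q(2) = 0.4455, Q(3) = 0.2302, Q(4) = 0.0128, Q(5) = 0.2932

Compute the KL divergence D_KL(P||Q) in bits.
0.4862 bits

D_KL(P||Q) = Σ P(x) log₂(P(x)/Q(x))

Computing term by term:
  P(1)·log₂(P(1)/Q(1)) = 0.0524·log₂(0.0524/0.0183) = 0.07953
  P(2)·log₂(P(2)/Q(2)) = 0.2757·log₂(0.2757/0.4455) = -0.19087
  P(3)·log₂(P(3)/Q(3)) = 0.0616·log₂(0.0616/0.2302) = -0.11716
  P(4)·log₂(P(4)/Q(4)) = 0.1046·log₂(0.1046/0.0128) = 0.31701
  P(5)·log₂(P(5)/Q(5)) = 0.5057·log₂(0.5057/0.2932) = 0.39768

D_KL(P||Q) = 0.07953 - 0.19087 - 0.11716 + 0.31701 + 0.39768 = 0.48619 ≈ 0.4862 bits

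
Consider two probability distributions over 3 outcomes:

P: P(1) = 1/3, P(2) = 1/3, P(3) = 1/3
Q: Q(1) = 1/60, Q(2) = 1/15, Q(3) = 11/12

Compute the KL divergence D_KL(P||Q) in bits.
1.7281 bits

D_KL(P||Q) = Σ P(x) log₂(P(x)/Q(x))

Computing term by term:
  P(1)·log₂(P(1)/Q(1)) = (1/3)·log₂((1/3)/(1/60)) = 1.44064
  P(2)·log₂(P(2)/Q(2)) = (1/3)·log₂((1/3)/(1/15)) = 0.77398
  P(3)·log₂(P(3)/Q(3)) = (1/3)·log₂((1/3)/(11/12)) = -0.48648

D_KL(P||Q) = 1.44064 + 0.77398 - 0.48648 = 1.72814 ≈ 1.7281 bits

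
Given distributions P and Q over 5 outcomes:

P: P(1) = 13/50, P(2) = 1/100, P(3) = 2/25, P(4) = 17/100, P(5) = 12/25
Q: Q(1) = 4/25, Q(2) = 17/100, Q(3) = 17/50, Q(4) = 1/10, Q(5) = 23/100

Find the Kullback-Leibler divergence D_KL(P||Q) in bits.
0.6139 bits

D_KL(P||Q) = Σ P(x) log₂(P(x)/Q(x))

Computing term by term:
  P(1)·log₂(P(1)/Q(1)) = (13/50)·log₂((13/50)/(4/25)) = 0.18211
  P(2)·log₂(P(2)/Q(2)) = (1/100)·log₂((1/100)/(17/100)) = -0.04087
  P(3)·log₂(P(3)/Q(3)) = (2/25)·log₂((2/25)/(17/50)) = -0.16700
  P(4)·log₂(P(4)/Q(4)) = (17/100)·log₂((17/100)/(1/10)) = 0.13014
  P(5)·log₂(P(5)/Q(5)) = (12/25)·log₂((12/25)/(23/100)) = 0.50947

D_KL(P||Q) = 0.18211 - 0.04087 - 0.16700 + 0.13014 + 0.50947 = 0.61385 ≈ 0.6139 bits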